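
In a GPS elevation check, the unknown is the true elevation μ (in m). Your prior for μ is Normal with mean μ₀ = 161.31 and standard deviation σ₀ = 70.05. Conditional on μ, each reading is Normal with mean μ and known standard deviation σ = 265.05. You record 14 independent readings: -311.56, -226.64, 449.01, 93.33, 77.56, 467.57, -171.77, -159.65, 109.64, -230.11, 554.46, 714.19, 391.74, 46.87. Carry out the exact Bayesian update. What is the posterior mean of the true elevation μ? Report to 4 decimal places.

For Normal data with known variance σ², a Normal(μ₀, σ₀²) prior on μ is conjugate. Posterior precision = 1/σ₀² + n/σ²; posterior mean is the precision-weighted average of μ₀ and x̄.
Σxᵢ = (-311.56) + (-226.64) + 449.01 + 93.33 + 77.56 + 467.57 + (-171.77) + (-159.65) + 109.64 + (-230.11) + 554.46 + 714.19 + 391.74 + 46.87 = 1804.64, so n·x̄ = 1804.64.
σ₀² = 70.05² = 4907.0025, σ² = 265.05² = 70251.5025; σ² + n·σ₀² = 70251.5025 + 14·4907.0025 = 138949.5375.
Posterior mean = (μ₀/σ₀² + n·x̄/σ²)/(1/σ₀² + n/σ²) = (σ²·μ₀ + σ₀²·n·x̄)/(σ² + n·σ₀²) = (70251.5025·161.31 + 4907.0025·1804.64)/138949.5375 = 20187642.859875/138949.5375 = 145.2876.

145.2876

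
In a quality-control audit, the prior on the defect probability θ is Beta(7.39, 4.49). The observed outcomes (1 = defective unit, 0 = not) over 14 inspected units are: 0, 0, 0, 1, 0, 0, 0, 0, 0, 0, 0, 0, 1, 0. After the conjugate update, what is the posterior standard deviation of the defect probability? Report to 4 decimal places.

0.0927

The Beta prior is conjugate to a Binomial/Bernoulli likelihood; the update adds successes to α and failures to β.
Posterior: Beta(α+k, β+n−k) = Beta(7.39+2, 4.49+12) = Beta(9.39, 16.49).
Var = αβ/((α+β)²(α+β+1)) = 9.39·16.49/(25.88²·26.88) = 0.00860059; SD = √0.00860059 = 0.0927.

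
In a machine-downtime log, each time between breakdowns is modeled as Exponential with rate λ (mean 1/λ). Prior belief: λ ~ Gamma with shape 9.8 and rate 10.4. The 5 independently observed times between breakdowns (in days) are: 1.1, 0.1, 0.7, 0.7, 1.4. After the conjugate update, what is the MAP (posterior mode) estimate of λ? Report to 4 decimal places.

With a Gamma(shape α, rate β) prior on the exponential rate λ, the posterior after n observations with total T = Σxᵢ is Gamma(α+n, β+T).
Sum of observations T = 4.0 days; n = 5.
Posterior: Gamma(9.8+5, 10.4+4.0) = Gamma(14.8, 14.4).
Mode = (α−1)/β = 0.9583.

0.9583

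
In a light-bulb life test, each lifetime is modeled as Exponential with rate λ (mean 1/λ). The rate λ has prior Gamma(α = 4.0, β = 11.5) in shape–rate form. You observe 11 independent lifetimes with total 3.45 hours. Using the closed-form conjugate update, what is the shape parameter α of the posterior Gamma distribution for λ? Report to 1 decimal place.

15.0

With a Gamma(shape α, rate β) prior on the exponential rate λ, the posterior after n observations with total T = Σxᵢ is Gamma(α+n, β+T).
Posterior: Gamma(4.0+11, 11.5+3.45) = Gamma(15.0, 14.95).
Posterior α = 15.0.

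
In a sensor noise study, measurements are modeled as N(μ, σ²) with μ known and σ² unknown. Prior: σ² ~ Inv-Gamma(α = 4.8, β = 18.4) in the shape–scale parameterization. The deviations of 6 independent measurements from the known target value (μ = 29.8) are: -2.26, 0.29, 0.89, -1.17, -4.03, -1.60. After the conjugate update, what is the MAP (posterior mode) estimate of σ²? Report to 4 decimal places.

3.5769

With known mean μ and an Inverse-Gamma(α, β) prior on σ², the Normal likelihood is conjugate: posterior is Inv-Gamma(α + n/2, β + Σ(xᵢ−μ)²/2).
Σ(xᵢ−μ)² = (-2.26)² + (0.29)² + (0.89)² + (-1.17)² + (-4.03)² + (-1.60)² = 26.1536.
Posterior: Inv-Gamma(4.8 + 6/2, 18.4 + 26.1536/2) = Inv-Gamma(7.80, 31.47680).
Mode = β/(α+1) = 31.47680/8.80 = 3.5769.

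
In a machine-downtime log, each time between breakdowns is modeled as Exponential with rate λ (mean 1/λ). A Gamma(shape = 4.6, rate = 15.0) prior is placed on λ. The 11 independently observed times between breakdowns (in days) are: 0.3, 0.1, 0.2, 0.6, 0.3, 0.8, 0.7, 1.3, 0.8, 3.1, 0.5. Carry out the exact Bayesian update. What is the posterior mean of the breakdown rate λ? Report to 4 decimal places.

0.6582

With a Gamma(shape α, rate β) prior on the exponential rate λ, the posterior after n observations with total T = Σxᵢ is Gamma(α+n, β+T).
Sum of observations T = 8.7 days; n = 11.
Posterior: Gamma(4.6+11, 15.0+8.7) = Gamma(15.6, 23.7).
Posterior mean of λ = α/β = 15.6/23.7 = 0.6582.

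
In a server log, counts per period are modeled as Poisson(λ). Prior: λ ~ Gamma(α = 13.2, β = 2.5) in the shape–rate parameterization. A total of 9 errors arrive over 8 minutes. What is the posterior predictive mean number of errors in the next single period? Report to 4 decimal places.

With a Gamma(shape α, rate β) prior, the Poisson likelihood is conjugate: the posterior is Gamma(α + ΣXᵢ, β + n).
Posterior: Gamma(α+S, β+n) = Gamma(13.2+9, 2.5+8) = Gamma(22.2, 10.5).
The predictive distribution for one future period is NegBinom with mean α/β = 2.1143.

2.1143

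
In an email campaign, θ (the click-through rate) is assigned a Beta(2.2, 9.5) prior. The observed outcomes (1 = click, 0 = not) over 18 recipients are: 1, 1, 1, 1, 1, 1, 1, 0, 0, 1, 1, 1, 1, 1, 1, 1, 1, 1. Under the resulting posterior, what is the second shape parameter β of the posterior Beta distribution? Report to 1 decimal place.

The Beta prior is conjugate to a Binomial/Bernoulli likelihood; the update adds successes to α and failures to β.
Posterior: Beta(α+k, β+n−k) = Beta(2.2+16, 9.5+2) = Beta(18.2, 11.5).
Posterior β = 11.5.

11.5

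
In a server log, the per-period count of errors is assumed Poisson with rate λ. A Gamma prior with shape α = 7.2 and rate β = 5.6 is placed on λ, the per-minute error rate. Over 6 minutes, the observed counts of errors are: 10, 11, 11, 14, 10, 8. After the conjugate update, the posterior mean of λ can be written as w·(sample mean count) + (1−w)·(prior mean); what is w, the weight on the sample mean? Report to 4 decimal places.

0.5172

With a Gamma(shape α, rate β) prior, the Poisson likelihood is conjugate: the posterior is Gamma(α + ΣXᵢ, β + n).
Posterior mean = (α₀+S)/(β₀+n) = [n/(β₀+n)]·(S/n) + [β₀/(β₀+n)]·(α₀/β₀), so only n and β₀ enter the weight.
Weight on data w = n/(β₀+n) = 6/(5.6+6) = 6/11.6 = 0.5172.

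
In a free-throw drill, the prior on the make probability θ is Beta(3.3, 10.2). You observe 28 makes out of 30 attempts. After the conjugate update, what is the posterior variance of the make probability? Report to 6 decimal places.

The Beta prior is conjugate to a Binomial/Bernoulli likelihood; the update adds successes to α and failures to β.
Posterior: Beta(α+k, β+n−k) = Beta(3.3+28, 10.2+2) = Beta(31.3, 12.2).
Var = αβ/((α+β)²(α+β+1)) = 31.3·12.2/(43.5²·44.5) = 0.004535.

0.004535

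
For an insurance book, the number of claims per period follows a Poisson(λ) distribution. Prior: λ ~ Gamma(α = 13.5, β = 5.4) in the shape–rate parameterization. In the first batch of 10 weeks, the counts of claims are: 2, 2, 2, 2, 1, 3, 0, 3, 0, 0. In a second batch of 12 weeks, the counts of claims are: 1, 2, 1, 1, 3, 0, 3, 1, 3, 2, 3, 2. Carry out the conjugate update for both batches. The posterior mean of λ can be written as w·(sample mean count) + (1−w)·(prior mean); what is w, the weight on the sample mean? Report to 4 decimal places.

0.8029

With a Gamma(shape α, rate β) prior, the Poisson likelihood is conjugate: the posterior is Gamma(α + ΣXᵢ, β + n).
Total number of weeks: n = 10 + 12 = 22.
Posterior mean = (α₀+S)/(β₀+n) = [n/(β₀+n)]·(S/n) + [β₀/(β₀+n)]·(α₀/β₀), so only n and β₀ enter the weight.
Weight on data w = n/(β₀+n) = 22/(5.4+22) = 22/27.4 = 0.8029.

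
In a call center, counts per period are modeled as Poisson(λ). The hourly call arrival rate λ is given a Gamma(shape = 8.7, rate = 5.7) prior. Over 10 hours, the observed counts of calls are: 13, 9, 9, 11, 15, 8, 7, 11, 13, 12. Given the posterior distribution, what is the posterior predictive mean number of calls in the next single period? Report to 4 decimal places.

7.4331

With a Gamma(shape α, rate β) prior, the Poisson likelihood is conjugate: the posterior is Gamma(α + ΣXᵢ, β + n).
Sum of counts S = 108 over n = 10 hours.
Posterior: Gamma(α+S, β+n) = Gamma(8.7+108, 5.7+10) = Gamma(116.7, 15.7).
The predictive distribution for one future period is NegBinom with mean α/β = 7.4331.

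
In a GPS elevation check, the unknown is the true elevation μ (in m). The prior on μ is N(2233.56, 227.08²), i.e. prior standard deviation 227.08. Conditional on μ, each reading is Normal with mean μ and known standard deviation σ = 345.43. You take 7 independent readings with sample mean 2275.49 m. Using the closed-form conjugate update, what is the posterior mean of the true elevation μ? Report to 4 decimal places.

For Normal data with known variance σ², a Normal(μ₀, σ₀²) prior on μ is conjugate. Posterior precision = 1/σ₀² + n/σ²; posterior mean is the precision-weighted average of μ₀ and x̄.
n·x̄ = 7·2275.49 = 15928.43.
σ₀² = 227.08² = 51565.3264, σ² = 345.43² = 119321.8849; σ² + n·σ₀² = 119321.8849 + 7·51565.3264 = 480279.1697.
Posterior mean = (μ₀/σ₀² + n·x̄/σ²)/(1/σ₀² + n/σ²) = (σ²·μ₀ + σ₀²·n·x̄)/(σ² + n·σ₀²) = (119321.8849·2233.56 + 51565.3264·15928.43)/480279.1697 = 1087867281.226796/480279.1697 = 2265.0728.

2265.0728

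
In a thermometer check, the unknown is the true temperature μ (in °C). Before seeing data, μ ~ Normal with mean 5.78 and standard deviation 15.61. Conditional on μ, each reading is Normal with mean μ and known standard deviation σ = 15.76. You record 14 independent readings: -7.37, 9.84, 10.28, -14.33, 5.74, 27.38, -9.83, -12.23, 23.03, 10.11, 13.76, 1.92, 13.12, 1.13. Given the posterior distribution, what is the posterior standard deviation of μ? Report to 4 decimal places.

4.0666

For Normal data with known variance σ², a Normal(μ₀, σ₀²) prior on μ is conjugate. Posterior precision = 1/σ₀² + n/σ²; posterior mean is the precision-weighted average of μ₀ and x̄.
σ₀² = 15.61² = 243.6721, σ² = 15.76² = 248.3776; σ² + n·σ₀² = 248.3776 + 14·243.6721 = 3659.787.
Posterior precision = 1/σ₀² + n/σ² = 1/243.6721 + 14/248.3776 = (σ² + n·σ₀²)/(σ₀²σ²) = 3659.787/(243.6721·248.3776); posterior variance σₙ² = σ₀²σ²/(σ² + n·σ₀²) = 243.6721·248.3776/3659.787 = 16.537217.
Posterior SD = √σₙ² = √(243.6721·248.3776/3659.787) = 4.0666.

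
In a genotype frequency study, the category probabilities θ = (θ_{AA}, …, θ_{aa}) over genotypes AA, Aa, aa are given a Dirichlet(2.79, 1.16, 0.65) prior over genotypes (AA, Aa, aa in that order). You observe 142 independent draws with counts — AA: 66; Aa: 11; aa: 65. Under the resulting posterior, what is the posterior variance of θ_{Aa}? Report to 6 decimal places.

0.000515

The Dirichlet prior is conjugate to the Multinomial likelihood: each posterior αⱼ = prior αⱼ + observed count nⱼ.
Posterior concentration: (68.79, 12.16, 65.65), total = 146.60.
Var[θ_j] = α_j(Σα−α_j)/((Σα)²(Σα+1)) = 12.16·134.44/(146.60²·147.60) = 0.000515.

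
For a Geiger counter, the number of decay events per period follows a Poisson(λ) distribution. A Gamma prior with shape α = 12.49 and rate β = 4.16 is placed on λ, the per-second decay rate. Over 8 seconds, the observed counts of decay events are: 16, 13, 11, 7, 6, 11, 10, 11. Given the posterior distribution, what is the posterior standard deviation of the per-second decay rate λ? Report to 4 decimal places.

0.8120

With a Gamma(shape α, rate β) prior, the Poisson likelihood is conjugate: the posterior is Gamma(α + ΣXᵢ, β + n).
Sum of counts S = 85 over n = 8 seconds.
Posterior: Gamma(α+S, β+n) = Gamma(12.49+85, 4.16+8) = Gamma(97.49, 12.16).
SD = √α/β = √97.49/12.16 = 0.8120.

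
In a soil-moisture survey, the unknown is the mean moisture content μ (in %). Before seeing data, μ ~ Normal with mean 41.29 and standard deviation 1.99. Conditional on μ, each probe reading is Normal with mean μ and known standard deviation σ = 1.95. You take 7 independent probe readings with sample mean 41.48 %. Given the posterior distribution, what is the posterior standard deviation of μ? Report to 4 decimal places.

0.6912

For Normal data with known variance σ², a Normal(μ₀, σ₀²) prior on μ is conjugate. Posterior precision = 1/σ₀² + n/σ²; posterior mean is the precision-weighted average of μ₀ and x̄.
σ₀² = 1.99² = 3.9601, σ² = 1.95² = 3.8025; σ² + n·σ₀² = 3.8025 + 7·3.9601 = 31.5232.
Posterior precision = 1/σ₀² + n/σ² = 1/3.9601 + 7/3.8025 = (σ² + n·σ₀²)/(σ₀²σ²) = 31.5232/(3.9601·3.8025); posterior variance σₙ² = σ₀²σ²/(σ² + n·σ₀²) = 3.9601·3.8025/31.5232 = 0.477689.
Posterior SD = √σₙ² = √(3.9601·3.8025/31.5232) = 0.6912.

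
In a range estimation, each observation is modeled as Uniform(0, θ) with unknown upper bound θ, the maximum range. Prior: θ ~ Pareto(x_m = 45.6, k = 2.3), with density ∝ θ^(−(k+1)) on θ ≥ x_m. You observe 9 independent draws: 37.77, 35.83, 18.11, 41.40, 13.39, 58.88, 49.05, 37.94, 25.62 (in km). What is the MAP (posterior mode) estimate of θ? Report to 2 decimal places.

A Pareto(scale x_m, shape k) prior on the upper bound θ of Uniform(0, θ) is conjugate: posterior is Pareto(max(x_m, max xᵢ), k + n).
Sample maximum = 58.88; prior scale x_m = 45.6 → posterior scale = max = 58.88.
Posterior shape = 2.3 + 9 = 11.3.
The Pareto density is decreasing on [x_m, ∞), so the mode is x_m = 58.88.

58.88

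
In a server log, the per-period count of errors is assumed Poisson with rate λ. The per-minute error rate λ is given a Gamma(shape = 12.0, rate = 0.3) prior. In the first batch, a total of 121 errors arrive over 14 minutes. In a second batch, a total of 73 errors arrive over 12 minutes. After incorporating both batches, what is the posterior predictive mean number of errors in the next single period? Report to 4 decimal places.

7.8327

With a Gamma(shape α, rate β) prior, the Poisson likelihood is conjugate: the posterior is Gamma(α + ΣXᵢ, β + n).
After batch 1: Gamma(α+S, β+n) = Gamma(12.0+121, 0.3+14) = Gamma(133.0, 14.3).
After batch 2: Gamma(α+S, β+n) = Gamma(133.0+73, 14.3+12) = Gamma(206.0, 26.3).
The predictive distribution for one future period is NegBinom with mean α/β = 7.8327.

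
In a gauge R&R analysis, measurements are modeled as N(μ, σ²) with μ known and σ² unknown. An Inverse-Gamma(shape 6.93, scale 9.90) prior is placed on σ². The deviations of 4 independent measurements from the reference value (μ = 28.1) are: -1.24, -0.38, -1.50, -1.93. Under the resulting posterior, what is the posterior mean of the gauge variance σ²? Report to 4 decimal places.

1.7312

With known mean μ and an Inverse-Gamma(α, β) prior on σ², the Normal likelihood is conjugate: posterior is Inv-Gamma(α + n/2, β + Σ(xᵢ−μ)²/2).
Σ(xᵢ−μ)² = (-1.24)² + (-0.38)² + (-1.50)² + (-1.93)² = 7.6569.
Posterior: Inv-Gamma(6.93 + 4/2, 9.90 + 7.6569/2) = Inv-Gamma(8.93, 13.72845).
E[σ²|data] = β/(α−1) = 13.72845/7.93 = 1.7312.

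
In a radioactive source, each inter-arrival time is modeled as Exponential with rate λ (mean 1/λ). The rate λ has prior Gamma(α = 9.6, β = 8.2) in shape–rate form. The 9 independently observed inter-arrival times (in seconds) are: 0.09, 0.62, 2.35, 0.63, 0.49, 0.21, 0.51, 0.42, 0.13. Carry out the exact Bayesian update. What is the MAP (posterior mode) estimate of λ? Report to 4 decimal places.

With a Gamma(shape α, rate β) prior on the exponential rate λ, the posterior after n observations with total T = Σxᵢ is Gamma(α+n, β+T).
Sum of observations T = 5.45 seconds; n = 9.
Posterior: Gamma(9.6+9, 8.2+5.45) = Gamma(18.6, 13.65).
Mode = (α−1)/β = 1.2894.

1.2894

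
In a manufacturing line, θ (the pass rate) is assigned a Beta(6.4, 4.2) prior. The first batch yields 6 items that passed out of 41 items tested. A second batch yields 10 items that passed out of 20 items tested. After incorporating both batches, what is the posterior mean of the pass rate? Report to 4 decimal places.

0.3128

The Beta prior is conjugate to a Binomial/Bernoulli likelihood; the update adds successes to α and failures to β.
After batch 1: Beta(6.4+6, 4.2+35) = Beta(12.4, 39.2).
After batch 2: Beta(12.4+10, 39.2+10) = Beta(22.4, 49.2).
Posterior mean = α/(α+β) = 22.4/71.6 = 0.3128.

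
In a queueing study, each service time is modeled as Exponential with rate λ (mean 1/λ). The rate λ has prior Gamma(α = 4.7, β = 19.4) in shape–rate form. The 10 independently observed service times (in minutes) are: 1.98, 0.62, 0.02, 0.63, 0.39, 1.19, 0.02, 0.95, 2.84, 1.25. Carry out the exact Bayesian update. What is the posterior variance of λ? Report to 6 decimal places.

With a Gamma(shape α, rate β) prior on the exponential rate λ, the posterior after n observations with total T = Σxᵢ is Gamma(α+n, β+T).
Sum of observations T = 9.89 minutes; n = 10.
Posterior: Gamma(4.7+10, 19.4+9.89) = Gamma(14.7, 29.29).
Var = α/β² = 0.017135.

0.017135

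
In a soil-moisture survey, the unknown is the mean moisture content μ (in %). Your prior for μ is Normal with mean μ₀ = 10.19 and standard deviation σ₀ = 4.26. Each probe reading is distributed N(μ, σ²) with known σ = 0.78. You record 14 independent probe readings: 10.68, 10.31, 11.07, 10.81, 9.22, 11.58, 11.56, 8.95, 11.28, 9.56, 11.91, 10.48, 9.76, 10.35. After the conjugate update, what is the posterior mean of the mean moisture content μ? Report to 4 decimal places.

For Normal data with known variance σ², a Normal(μ₀, σ₀²) prior on μ is conjugate. Posterior precision = 1/σ₀² + n/σ²; posterior mean is the precision-weighted average of μ₀ and x̄.
Σxᵢ = 10.68 + 10.31 + 11.07 + 10.81 + 9.22 + 11.58 + 11.56 + 8.95 + 11.28 + 9.56 + 11.91 + 10.48 + 9.76 + 10.35 = 147.52, so n·x̄ = 147.52.
σ₀² = 4.26² = 18.1476, σ² = 0.78² = 0.6084; σ² + n·σ₀² = 0.6084 + 14·18.1476 = 254.6748.
Posterior mean = (μ₀/σ₀² + n·x̄/σ²)/(1/σ₀² + n/σ²) = (σ²·μ₀ + σ₀²·n·x̄)/(σ² + n·σ₀²) = (0.6084·10.19 + 18.1476·147.52)/254.6748 = 2683.333548/254.6748 = 10.5363.

10.5363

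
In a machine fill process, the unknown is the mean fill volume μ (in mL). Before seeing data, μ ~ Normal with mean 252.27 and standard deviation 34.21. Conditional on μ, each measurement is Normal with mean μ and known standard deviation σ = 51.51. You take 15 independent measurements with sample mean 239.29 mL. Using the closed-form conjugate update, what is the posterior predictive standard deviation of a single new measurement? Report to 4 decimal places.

For Normal data with known variance σ², a Normal(μ₀, σ₀²) prior on μ is conjugate. Posterior precision = 1/σ₀² + n/σ²; posterior mean is the precision-weighted average of μ₀ and x̄.
σ₀² = 34.21² = 1170.3241, σ² = 51.51² = 2653.2801; σ² + n·σ₀² = 2653.2801 + 15·1170.3241 = 20208.1416.
Posterior precision = 1/σ₀² + n/σ² = 1/1170.3241 + 15/2653.2801 = (σ² + n·σ₀²)/(σ₀²σ²) = 20208.1416/(1170.3241·2653.2801); posterior variance σₙ² = σ₀²σ²/(σ² + n·σ₀²) = 1170.3241·2653.2801/20208.1416 = 153.660723.
Predictive variance for one new observation = σₙ² + σ² = 1170.3241·2653.2801/20208.1416 + 2653.2801 = σ²·(σ₀² + 20208.1416)/20208.1416 = 2653.2801·21378.4657/20208.1416 = 2806.940823; SD = √(2653.2801·21378.4657/20208.1416) = 52.9806.

52.9806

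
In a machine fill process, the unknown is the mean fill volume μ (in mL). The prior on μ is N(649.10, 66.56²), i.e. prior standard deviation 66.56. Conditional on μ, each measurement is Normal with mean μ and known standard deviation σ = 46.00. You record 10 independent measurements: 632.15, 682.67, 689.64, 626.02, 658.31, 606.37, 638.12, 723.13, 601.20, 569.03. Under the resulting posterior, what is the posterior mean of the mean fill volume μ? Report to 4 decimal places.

642.9574

For Normal data with known variance σ², a Normal(μ₀, σ₀²) prior on μ is conjugate. Posterior precision = 1/σ₀² + n/σ²; posterior mean is the precision-weighted average of μ₀ and x̄.
Σxᵢ = 632.15 + 682.67 + 689.64 + 626.02 + 658.31 + 606.37 + 638.12 + 723.13 + 601.20 + 569.03 = 6426.64, so n·x̄ = 6426.64.
σ₀² = 66.56² = 4430.2336, σ² = 46.00² = 2116; σ² + n·σ₀² = 2116 + 10·4430.2336 = 46418.336.
Posterior mean = (μ₀/σ₀² + n·x̄/σ²)/(1/σ₀² + n/σ²) = (σ²·μ₀ + σ₀²·n·x̄)/(σ² + n·σ₀²) = (2116·649.10 + 4430.2336·6426.64)/46418.336 = 29845012.063104/46418.336 = 642.9574.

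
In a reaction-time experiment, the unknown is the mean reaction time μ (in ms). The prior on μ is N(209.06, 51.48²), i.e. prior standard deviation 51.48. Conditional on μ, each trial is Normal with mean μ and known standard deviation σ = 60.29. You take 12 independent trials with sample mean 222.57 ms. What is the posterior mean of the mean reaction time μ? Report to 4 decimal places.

221.1842

For Normal data with known variance σ², a Normal(μ₀, σ₀²) prior on μ is conjugate. Posterior precision = 1/σ₀² + n/σ²; posterior mean is the precision-weighted average of μ₀ and x̄.
n·x̄ = 12·222.57 = 2670.84.
σ₀² = 51.48² = 2650.1904, σ² = 60.29² = 3634.8841; σ² + n·σ₀² = 3634.8841 + 12·2650.1904 = 35437.1689.
Posterior mean = (μ₀/σ₀² + n·x̄/σ²)/(1/σ₀² + n/σ²) = (σ²·μ₀ + σ₀²·n·x̄)/(σ² + n·σ₀²) = (3634.8841·209.06 + 2650.1904·2670.84)/35437.1689 = 7838143.397882/35437.1689 = 221.1842.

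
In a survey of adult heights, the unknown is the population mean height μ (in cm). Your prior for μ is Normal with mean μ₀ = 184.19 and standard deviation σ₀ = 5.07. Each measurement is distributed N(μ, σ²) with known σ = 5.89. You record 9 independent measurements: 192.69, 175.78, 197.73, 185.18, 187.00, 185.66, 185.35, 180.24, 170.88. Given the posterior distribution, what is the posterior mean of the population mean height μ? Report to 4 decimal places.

184.4605

For Normal data with known variance σ², a Normal(μ₀, σ₀²) prior on μ is conjugate. Posterior precision = 1/σ₀² + n/σ²; posterior mean is the precision-weighted average of μ₀ and x̄.
Σxᵢ = 192.69 + 175.78 + 197.73 + 185.18 + 187.00 + 185.66 + 185.35 + 180.24 + 170.88 = 1660.51, so n·x̄ = 1660.51.
σ₀² = 5.07² = 25.7049, σ² = 5.89² = 34.6921; σ² + n·σ₀² = 34.6921 + 9·25.7049 = 266.0362.
Posterior mean = (μ₀/σ₀² + n·x̄/σ²)/(1/σ₀² + n/σ²) = (σ²·μ₀ + σ₀²·n·x̄)/(σ² + n·σ₀²) = (34.6921·184.19 + 25.7049·1660.51)/266.0362 = 49073.181398/266.0362 = 184.4605.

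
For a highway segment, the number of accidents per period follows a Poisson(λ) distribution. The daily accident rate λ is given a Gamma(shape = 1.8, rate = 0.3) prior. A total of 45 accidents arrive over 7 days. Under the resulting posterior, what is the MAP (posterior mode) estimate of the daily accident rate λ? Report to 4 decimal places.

6.2740

With a Gamma(shape α, rate β) prior, the Poisson likelihood is conjugate: the posterior is Gamma(α + ΣXᵢ, β + n).
Posterior: Gamma(α+S, β+n) = Gamma(1.8+45, 0.3+7) = Gamma(46.8, 7.3).
Mode of Gamma(α,β) for α≥1 is (α−1)/β = 45.8/7.3 = 6.2740.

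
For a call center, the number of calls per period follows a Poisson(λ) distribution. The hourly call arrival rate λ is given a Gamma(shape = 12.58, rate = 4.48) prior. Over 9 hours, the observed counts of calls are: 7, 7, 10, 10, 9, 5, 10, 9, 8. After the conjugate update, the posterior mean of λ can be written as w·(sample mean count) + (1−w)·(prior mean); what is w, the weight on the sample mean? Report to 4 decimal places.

0.6677

With a Gamma(shape α, rate β) prior, the Poisson likelihood is conjugate: the posterior is Gamma(α + ΣXᵢ, β + n).
Posterior mean = (α₀+S)/(β₀+n) = [n/(β₀+n)]·(S/n) + [β₀/(β₀+n)]·(α₀/β₀), so only n and β₀ enter the weight.
Weight on data w = n/(β₀+n) = 9/(4.48+9) = 9/13.48 = 0.6677.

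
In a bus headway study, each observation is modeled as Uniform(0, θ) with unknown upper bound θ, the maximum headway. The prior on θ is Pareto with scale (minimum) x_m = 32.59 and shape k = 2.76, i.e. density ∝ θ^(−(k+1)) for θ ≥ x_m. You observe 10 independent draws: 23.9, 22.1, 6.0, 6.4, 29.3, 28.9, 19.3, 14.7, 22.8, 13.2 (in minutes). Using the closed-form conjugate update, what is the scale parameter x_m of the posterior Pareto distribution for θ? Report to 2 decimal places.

A Pareto(scale x_m, shape k) prior on the upper bound θ of Uniform(0, θ) is conjugate: posterior is Pareto(max(x_m, max xᵢ), k + n).
Sample maximum = 29.3; prior scale x_m = 32.59 → posterior scale = max = 32.59.
Posterior shape = 2.76 + 10 = 12.76.
Posterior scale x_m = 32.59.

32.59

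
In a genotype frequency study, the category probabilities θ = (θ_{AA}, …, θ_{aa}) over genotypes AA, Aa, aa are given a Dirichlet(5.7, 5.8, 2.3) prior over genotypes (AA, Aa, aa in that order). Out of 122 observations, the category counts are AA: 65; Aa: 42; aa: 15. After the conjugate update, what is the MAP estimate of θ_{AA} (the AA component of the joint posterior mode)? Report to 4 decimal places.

0.5248

The Dirichlet prior is conjugate to the Multinomial likelihood: each posterior αⱼ = prior αⱼ + observed count nⱼ.
Posterior concentration: (70.7, 47.8, 17.3), total = 135.8.
Joint mode component: (α_{AA}−1)/(Σα−K) = 69.7/132.8 = 0.5248.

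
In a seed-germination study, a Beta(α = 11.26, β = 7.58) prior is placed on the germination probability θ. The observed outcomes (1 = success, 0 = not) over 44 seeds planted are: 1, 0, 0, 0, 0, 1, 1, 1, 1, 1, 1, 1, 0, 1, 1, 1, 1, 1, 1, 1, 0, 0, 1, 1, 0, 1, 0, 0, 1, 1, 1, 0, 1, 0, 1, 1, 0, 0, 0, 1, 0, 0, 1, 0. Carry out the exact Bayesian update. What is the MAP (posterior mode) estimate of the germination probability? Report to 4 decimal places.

0.5960

The Beta prior is conjugate to a Binomial/Bernoulli likelihood; the update adds successes to α and failures to β.
Posterior: Beta(α+k, β+n−k) = Beta(11.26+26, 7.58+18) = Beta(37.26, 25.58).
Mode of Beta(a,b) for a,b>1 is (a−1)/(a+b−2) = 36.26/60.84 = 0.5960.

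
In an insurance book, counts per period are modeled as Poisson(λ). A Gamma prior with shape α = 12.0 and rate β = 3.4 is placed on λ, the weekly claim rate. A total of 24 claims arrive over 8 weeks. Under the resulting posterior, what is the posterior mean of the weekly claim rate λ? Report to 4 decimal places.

With a Gamma(shape α, rate β) prior, the Poisson likelihood is conjugate: the posterior is Gamma(α + ΣXᵢ, β + n).
Posterior: Gamma(α+S, β+n) = Gamma(12.0+24, 3.4+8) = Gamma(36.0, 11.4).
Posterior mean = α/β = 36.0/11.4 = 3.1579.

3.1579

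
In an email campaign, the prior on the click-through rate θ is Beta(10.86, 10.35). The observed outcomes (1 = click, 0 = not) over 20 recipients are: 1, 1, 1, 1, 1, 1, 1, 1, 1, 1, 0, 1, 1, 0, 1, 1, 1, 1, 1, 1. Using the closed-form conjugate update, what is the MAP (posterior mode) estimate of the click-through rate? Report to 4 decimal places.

The Beta prior is conjugate to a Binomial/Bernoulli likelihood; the update adds successes to α and failures to β.
Posterior: Beta(α+k, β+n−k) = Beta(10.86+18, 10.35+2) = Beta(28.86, 12.35).
Mode of Beta(a,b) for a,b>1 is (a−1)/(a+b−2) = 27.86/39.21 = 0.7105.

0.7105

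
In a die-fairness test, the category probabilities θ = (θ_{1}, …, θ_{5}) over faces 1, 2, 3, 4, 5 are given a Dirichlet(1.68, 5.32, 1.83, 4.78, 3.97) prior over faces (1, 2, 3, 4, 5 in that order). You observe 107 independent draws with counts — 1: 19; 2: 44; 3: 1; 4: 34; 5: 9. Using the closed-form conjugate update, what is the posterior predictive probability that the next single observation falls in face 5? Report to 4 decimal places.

The Dirichlet prior is conjugate to the Multinomial likelihood: each posterior αⱼ = prior αⱼ + observed count nⱼ.
Posterior concentration: (20.68, 49.32, 2.83, 38.78, 12.97), total = 124.58.
P(next = 5 | data) = α_{5}/Σα = 0.1041.

0.1041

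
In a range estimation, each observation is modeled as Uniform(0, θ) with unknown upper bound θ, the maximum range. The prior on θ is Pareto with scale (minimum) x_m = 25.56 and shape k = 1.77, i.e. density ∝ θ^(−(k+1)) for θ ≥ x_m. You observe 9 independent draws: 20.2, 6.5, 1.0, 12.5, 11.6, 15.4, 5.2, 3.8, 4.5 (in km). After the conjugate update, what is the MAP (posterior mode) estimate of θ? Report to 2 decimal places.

25.56

A Pareto(scale x_m, shape k) prior on the upper bound θ of Uniform(0, θ) is conjugate: posterior is Pareto(max(x_m, max xᵢ), k + n).
Sample maximum = 20.2; prior scale x_m = 25.56 → posterior scale = max = 25.56.
Posterior shape = 1.77 + 9 = 10.77.
The Pareto density is decreasing on [x_m, ∞), so the mode is x_m = 25.56.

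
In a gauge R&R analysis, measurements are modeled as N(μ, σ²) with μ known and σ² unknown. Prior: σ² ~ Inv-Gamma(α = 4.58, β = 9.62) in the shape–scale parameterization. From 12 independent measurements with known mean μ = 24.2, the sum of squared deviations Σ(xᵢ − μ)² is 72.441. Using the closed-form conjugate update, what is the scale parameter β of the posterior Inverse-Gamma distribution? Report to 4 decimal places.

With known mean μ and an Inverse-Gamma(α, β) prior on σ², the Normal likelihood is conjugate: posterior is Inv-Gamma(α + n/2, β + Σ(xᵢ−μ)²/2).
Posterior: Inv-Gamma(4.58 + 12/2, 9.62 + 72.441/2) = Inv-Gamma(10.58, 45.8405).
Posterior β = 45.8405.

45.8405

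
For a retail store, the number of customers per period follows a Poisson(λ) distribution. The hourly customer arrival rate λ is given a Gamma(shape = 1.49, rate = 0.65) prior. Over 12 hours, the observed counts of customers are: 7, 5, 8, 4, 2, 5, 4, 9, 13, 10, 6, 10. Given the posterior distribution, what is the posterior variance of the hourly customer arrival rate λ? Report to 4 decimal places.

0.5280

With a Gamma(shape α, rate β) prior, the Poisson likelihood is conjugate: the posterior is Gamma(α + ΣXᵢ, β + n).
Sum of counts S = 83 over n = 12 hours.
Posterior: Gamma(α+S, β+n) = Gamma(1.49+83, 0.65+12) = Gamma(84.49, 12.65).
Var = α/β² = 84.49/12.65² = 0.5280.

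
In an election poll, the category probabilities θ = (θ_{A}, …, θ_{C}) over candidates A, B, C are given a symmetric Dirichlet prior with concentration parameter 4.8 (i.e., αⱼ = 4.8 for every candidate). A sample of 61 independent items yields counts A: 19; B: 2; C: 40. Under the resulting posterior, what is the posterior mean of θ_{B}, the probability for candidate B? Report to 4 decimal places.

0.0902

The Dirichlet prior is conjugate to the Multinomial likelihood: each posterior αⱼ = prior αⱼ + observed count nⱼ.
Posterior concentration: (23.8, 6.8, 44.8), total = 75.4.
E[θ_{B}|data] = α_{B}/Σα = 6.8/75.4 = 0.0902.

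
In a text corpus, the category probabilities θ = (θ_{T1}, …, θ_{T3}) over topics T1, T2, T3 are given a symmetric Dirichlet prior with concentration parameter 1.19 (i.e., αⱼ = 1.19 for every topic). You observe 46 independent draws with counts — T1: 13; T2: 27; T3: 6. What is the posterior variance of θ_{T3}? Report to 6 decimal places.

0.002452

The Dirichlet prior is conjugate to the Multinomial likelihood: each posterior αⱼ = prior αⱼ + observed count nⱼ.
Posterior concentration: (14.19, 28.19, 7.19), total = 49.57.
Var[θ_j] = α_j(Σα−α_j)/((Σα)²(Σα+1)) = 7.19·42.38/(49.57²·50.57) = 0.002452.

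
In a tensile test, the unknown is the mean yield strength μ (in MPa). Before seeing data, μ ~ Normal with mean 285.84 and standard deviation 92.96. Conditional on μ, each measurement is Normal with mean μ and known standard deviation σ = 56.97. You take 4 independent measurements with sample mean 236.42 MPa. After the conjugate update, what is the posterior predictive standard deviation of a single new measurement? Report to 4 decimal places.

63.1453

For Normal data with known variance σ², a Normal(μ₀, σ₀²) prior on μ is conjugate. Posterior precision = 1/σ₀² + n/σ²; posterior mean is the precision-weighted average of μ₀ and x̄.
σ₀² = 92.96² = 8641.5616, σ² = 56.97² = 3245.5809; σ² + n·σ₀² = 3245.5809 + 4·8641.5616 = 37811.8273.
Posterior precision = 1/σ₀² + n/σ² = 1/8641.5616 + 4/3245.5809 = (σ² + n·σ₀²)/(σ₀²σ²) = 37811.8273/(8641.5616·3245.5809); posterior variance σₙ² = σ₀²σ²/(σ² + n·σ₀²) = 8641.5616·3245.5809/37811.8273 = 741.749058.
Predictive variance for one new observation = σₙ² + σ² = 8641.5616·3245.5809/37811.8273 + 3245.5809 = σ²·(σ₀² + 37811.8273)/37811.8273 = 3245.5809·46453.3889/37811.8273 = 3987.329958; SD = √(3245.5809·46453.3889/37811.8273) = 63.1453.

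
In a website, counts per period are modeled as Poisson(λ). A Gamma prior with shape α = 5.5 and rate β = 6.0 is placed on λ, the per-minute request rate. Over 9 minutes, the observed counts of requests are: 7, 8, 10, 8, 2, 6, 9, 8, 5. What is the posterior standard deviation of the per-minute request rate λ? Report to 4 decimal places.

0.5518

With a Gamma(shape α, rate β) prior, the Poisson likelihood is conjugate: the posterior is Gamma(α + ΣXᵢ, β + n).
Sum of counts S = 63 over n = 9 minutes.
Posterior: Gamma(α+S, β+n) = Gamma(5.5+63, 6.0+9) = Gamma(68.5, 15.0).
SD = √α/β = √68.5/15.0 = 0.5518.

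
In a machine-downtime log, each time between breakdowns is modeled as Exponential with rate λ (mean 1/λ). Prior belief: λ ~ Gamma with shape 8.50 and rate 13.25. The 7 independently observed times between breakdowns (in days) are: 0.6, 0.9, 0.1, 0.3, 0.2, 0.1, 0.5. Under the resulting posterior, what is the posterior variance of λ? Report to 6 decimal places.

With a Gamma(shape α, rate β) prior on the exponential rate λ, the posterior after n observations with total T = Σxᵢ is Gamma(α+n, β+T).
Sum of observations T = 2.7 days; n = 7.
Posterior: Gamma(8.50+7, 13.25+2.7) = Gamma(15.50, 15.95).
Var = α/β² = 0.060927.

0.060927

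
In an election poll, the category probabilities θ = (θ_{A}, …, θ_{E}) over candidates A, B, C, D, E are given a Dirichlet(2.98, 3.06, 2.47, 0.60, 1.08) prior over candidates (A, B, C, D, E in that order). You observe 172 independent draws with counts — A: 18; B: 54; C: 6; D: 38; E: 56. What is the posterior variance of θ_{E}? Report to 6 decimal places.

The Dirichlet prior is conjugate to the Multinomial likelihood: each posterior αⱼ = prior αⱼ + observed count nⱼ.
Posterior concentration: (20.98, 57.06, 8.47, 38.60, 57.08), total = 182.19.
Var[θ_j] = α_j(Σα−α_j)/((Σα)²(Σα+1)) = 57.08·125.11/(182.19²·183.19) = 0.001174.

0.001174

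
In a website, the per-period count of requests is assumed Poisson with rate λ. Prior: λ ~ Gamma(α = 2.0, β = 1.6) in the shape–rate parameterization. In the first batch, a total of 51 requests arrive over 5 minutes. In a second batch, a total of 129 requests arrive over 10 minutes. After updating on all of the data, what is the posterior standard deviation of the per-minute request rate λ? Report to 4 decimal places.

With a Gamma(shape α, rate β) prior, the Poisson likelihood is conjugate: the posterior is Gamma(α + ΣXᵢ, β + n).
After batch 1: Gamma(α+S, β+n) = Gamma(2.0+51, 1.6+5) = Gamma(53.0, 6.6).
After batch 2: Gamma(α+S, β+n) = Gamma(53.0+129, 6.6+10) = Gamma(182.0, 16.6).
SD = √α/β = √182.0/16.6 = 0.8127.

0.8127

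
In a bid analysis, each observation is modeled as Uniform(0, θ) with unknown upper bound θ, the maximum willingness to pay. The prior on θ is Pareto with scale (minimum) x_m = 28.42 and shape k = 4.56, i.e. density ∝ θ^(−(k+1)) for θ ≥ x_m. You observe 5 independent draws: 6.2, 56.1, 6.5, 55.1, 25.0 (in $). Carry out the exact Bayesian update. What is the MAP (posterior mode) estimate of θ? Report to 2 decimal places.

A Pareto(scale x_m, shape k) prior on the upper bound θ of Uniform(0, θ) is conjugate: posterior is Pareto(max(x_m, max xᵢ), k + n).
Sample maximum = 56.1; prior scale x_m = 28.42 → posterior scale = max = 56.10.
Posterior shape = 4.56 + 5 = 9.56.
The Pareto density is decreasing on [x_m, ∞), so the mode is x_m = 56.10.

56.10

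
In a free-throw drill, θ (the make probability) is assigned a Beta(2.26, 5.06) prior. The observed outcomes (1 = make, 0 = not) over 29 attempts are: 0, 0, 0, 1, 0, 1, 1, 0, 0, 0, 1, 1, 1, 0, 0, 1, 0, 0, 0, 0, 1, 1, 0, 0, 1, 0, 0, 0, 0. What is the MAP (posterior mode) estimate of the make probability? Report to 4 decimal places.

0.3281

The Beta prior is conjugate to a Binomial/Bernoulli likelihood; the update adds successes to α and failures to β.
Posterior: Beta(α+k, β+n−k) = Beta(2.26+10, 5.06+19) = Beta(12.26, 24.06).
Mode of Beta(a,b) for a,b>1 is (a−1)/(a+b−2) = 11.26/34.32 = 0.3281.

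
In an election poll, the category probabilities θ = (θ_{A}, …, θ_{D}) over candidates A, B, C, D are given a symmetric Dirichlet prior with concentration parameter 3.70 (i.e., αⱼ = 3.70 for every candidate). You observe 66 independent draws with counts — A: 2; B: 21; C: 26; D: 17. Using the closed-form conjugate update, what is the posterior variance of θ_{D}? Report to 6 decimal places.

0.002330

The Dirichlet prior is conjugate to the Multinomial likelihood: each posterior αⱼ = prior αⱼ + observed count nⱼ.
Posterior concentration: (5.70, 24.70, 29.70, 20.70), total = 80.80.
Var[θ_j] = α_j(Σα−α_j)/((Σα)²(Σα+1)) = 20.70·60.10/(80.80²·81.80) = 0.002330.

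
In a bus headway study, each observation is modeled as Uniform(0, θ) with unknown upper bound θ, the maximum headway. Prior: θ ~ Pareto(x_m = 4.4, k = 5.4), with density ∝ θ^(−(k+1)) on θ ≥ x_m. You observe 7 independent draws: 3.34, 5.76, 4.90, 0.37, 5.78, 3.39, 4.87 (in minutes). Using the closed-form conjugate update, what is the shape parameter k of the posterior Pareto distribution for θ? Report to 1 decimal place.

12.4

A Pareto(scale x_m, shape k) prior on the upper bound θ of Uniform(0, θ) is conjugate: posterior is Pareto(max(x_m, max xᵢ), k + n).
Sample maximum = 5.78; prior scale x_m = 4.4 → posterior scale = max = 5.78.
Posterior shape = 5.4 + 7 = 12.4.
Posterior shape k = 12.4.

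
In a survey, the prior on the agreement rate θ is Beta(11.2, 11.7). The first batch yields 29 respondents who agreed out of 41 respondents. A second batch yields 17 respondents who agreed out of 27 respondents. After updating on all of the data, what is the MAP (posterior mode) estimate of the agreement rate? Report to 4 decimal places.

0.6322

The Beta prior is conjugate to a Binomial/Bernoulli likelihood; the update adds successes to α and failures to β.
After batch 1: Beta(11.2+29, 11.7+12) = Beta(40.2, 23.7).
After batch 2: Beta(40.2+17, 23.7+10) = Beta(57.2, 33.7).
Mode of Beta(a,b) for a,b>1 is (a−1)/(a+b−2) = 56.2/88.9 = 0.6322.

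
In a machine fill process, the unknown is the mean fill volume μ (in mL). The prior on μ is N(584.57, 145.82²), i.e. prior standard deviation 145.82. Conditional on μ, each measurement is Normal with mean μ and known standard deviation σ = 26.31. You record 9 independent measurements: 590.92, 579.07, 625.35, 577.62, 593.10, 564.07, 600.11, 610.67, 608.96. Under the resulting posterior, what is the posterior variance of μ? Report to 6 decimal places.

76.635698

For Normal data with known variance σ², a Normal(μ₀, σ₀²) prior on μ is conjugate. Posterior precision = 1/σ₀² + n/σ²; posterior mean is the precision-weighted average of μ₀ and x̄.
σ₀² = 145.82² = 21263.4724, σ² = 26.31² = 692.2161; σ² + n·σ₀² = 692.2161 + 9·21263.4724 = 192063.4677.
Posterior precision = 1/σ₀² + n/σ² = 1/21263.4724 + 9/692.2161 = (σ² + n·σ₀²)/(σ₀²σ²) = 192063.4677/(21263.4724·692.2161); posterior variance σₙ² = σ₀²σ²/(σ² + n·σ₀²) = 21263.4724·692.2161/192063.4677 = 76.635698.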